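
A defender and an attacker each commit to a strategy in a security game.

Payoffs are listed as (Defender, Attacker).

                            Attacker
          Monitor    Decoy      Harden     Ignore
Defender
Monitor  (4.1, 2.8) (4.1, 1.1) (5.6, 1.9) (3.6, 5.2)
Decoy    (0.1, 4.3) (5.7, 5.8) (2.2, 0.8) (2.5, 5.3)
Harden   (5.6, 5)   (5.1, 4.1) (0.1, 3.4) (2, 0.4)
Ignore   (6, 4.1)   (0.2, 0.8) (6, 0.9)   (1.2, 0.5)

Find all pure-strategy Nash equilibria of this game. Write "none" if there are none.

The pure Nash equilibria are (Monitor, Ignore); (Decoy, Decoy); (Ignore, Monitor).

For each strategy profile, look for a profitable unilateral deviation.
(Monitor, Monitor): Defender can switch to Harden (4.1 → 5.6). Not NE.
(Monitor, Decoy): Defender can switch to Decoy (4.1 → 5.7). Not NE.
(Monitor, Harden): Defender can switch to Ignore (5.6 → 6). Not NE.
(Monitor, Ignore): Defender gets 3.6, best alternative 2.5; Attacker gets 5.2, best alternative 2.8. No profitable deviation — NE.
(Decoy, Monitor): Defender can switch to Monitor (0.1 → 4.1). Not NE.
(Decoy, Decoy): Defender gets 5.7, best alternative 5.1; Attacker gets 5.8, best alternative 5.3. No profitable deviation — NE.
(Decoy, Harden): Defender can switch to Monitor (2.2 → 5.6). Not NE.
(Decoy, Ignore): Defender can switch to Monitor (2.5 → 3.6). Not NE.
(Harden, Monitor): Defender can switch to Ignore (5.6 → 6). Not NE.
(Harden, Decoy): Defender can switch to Decoy (5.1 → 5.7). Not NE.
(Ignore, Monitor): Defender gets 6, best alternative 5.6; Attacker gets 4.1, best alternative 0.9. No profitable deviation — NE.
(The remaining 5 profiles each have a profitable deviation by the same check.)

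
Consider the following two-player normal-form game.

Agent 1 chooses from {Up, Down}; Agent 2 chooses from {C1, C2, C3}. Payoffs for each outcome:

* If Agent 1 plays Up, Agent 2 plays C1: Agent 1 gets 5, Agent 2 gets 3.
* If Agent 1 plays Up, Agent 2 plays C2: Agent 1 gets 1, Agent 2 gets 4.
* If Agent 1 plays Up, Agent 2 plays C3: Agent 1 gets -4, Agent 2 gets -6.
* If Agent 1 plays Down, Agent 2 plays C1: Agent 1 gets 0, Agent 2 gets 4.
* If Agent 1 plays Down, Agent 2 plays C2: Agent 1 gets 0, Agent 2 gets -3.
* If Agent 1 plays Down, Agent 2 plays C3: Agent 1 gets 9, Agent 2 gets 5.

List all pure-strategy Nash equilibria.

(Up, C2) and (Down, C3)

Agent 1 against C1: payoffs 5, 0 → best response Up.
Agent 1 against C2: payoffs 1, 0 → best response Up.
Agent 1 against C3: payoffs -4, 9 → best response Down.
Agent 2 against Up: payoffs 3, 4, -6 → best response C2.
Agent 2 against Down: payoffs 4, -3, 5 → best response C3.
Mutual best responses: (Up, C2); (Down, C3).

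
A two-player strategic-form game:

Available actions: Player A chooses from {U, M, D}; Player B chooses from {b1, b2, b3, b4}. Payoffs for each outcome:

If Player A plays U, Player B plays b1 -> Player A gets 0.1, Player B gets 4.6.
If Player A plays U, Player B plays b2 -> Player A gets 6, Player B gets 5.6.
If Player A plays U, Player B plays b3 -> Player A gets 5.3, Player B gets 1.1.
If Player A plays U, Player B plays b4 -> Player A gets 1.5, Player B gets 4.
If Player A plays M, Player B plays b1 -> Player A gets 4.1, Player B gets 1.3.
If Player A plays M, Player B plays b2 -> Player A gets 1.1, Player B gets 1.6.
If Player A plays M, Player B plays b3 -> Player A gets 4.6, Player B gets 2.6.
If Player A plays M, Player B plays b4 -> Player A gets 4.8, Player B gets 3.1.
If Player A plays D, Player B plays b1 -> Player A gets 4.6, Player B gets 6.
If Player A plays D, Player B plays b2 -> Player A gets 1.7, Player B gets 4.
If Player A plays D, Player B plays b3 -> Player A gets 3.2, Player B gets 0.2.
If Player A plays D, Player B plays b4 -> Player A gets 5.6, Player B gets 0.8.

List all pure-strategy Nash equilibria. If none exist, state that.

Player A against b1: payoffs 0.1, 4.1, 4.6 → best response D.
Player A against b2: payoffs 6, 1.1, 1.7 → best response U.
Player A against b3: payoffs 5.3, 4.6, 3.2 → best response U.
Player A against b4: payoffs 1.5, 4.8, 5.6 → best response D.
Player B against U: payoffs 4.6, 5.6, 1.1, 4 → best response b2.
Player B against M: payoffs 1.3, 1.6, 2.6, 3.1 → best response b4.
Player B against D: payoffs 6, 4, 0.2, 0.8 → best response b1.
Mutual best responses: (U, b2); (D, b1).

Pure-strategy Nash equilibria: (U, b2) and (D, b1)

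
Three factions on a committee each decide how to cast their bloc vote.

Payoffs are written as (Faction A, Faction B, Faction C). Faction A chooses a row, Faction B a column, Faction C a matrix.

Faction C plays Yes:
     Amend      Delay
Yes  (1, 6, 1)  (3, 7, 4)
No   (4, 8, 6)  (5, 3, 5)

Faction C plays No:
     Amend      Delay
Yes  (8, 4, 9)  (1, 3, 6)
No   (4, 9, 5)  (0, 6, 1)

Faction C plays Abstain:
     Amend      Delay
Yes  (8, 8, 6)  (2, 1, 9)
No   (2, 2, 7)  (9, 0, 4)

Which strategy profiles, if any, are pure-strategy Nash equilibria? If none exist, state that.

(Yes, Amend, No)

For each player, find the best response to each opponent profile; mutual best responses are the pure NE.
Faction A against (Amend, Yes): payoffs 1, 4 → best response No.
Faction A against (Amend, No): payoffs 8, 4 → best response Yes.
Faction A against (Amend, Abstain): payoffs 8, 2 → best response Yes.
Faction A against (Delay, Yes): payoffs 3, 5 → best response No.
Faction A against (Delay, No): payoffs 1, 0 → best response Yes.
Faction A against (Delay, Abstain): payoffs 2, 9 → best response No.
Faction B against (Yes, Yes): payoffs 6, 7 → best response Delay.
Faction B against (Yes, No): payoffs 4, 3 → best response Amend.
Faction B against (Yes, Abstain): payoffs 8, 1 → best response Amend.
Faction B against (No, Yes): payoffs 8, 3 → best response Amend.
Faction B against (No, No): payoffs 9, 6 → best response Amend.
Faction B against (No, Abstain): payoffs 2, 0 → best response Amend.
Faction C against (Yes, Amend): payoffs 1, 9, 6 → best response No.
Faction C against (Yes, Delay): payoffs 4, 6, 9 → best response Abstain.
Faction C against (No, Amend): payoffs 6, 5, 7 → best response Abstain.
Faction C against (No, Delay): payoffs 5, 1, 4 → best response Yes.
Mutual best responses: (Yes, Amend, No).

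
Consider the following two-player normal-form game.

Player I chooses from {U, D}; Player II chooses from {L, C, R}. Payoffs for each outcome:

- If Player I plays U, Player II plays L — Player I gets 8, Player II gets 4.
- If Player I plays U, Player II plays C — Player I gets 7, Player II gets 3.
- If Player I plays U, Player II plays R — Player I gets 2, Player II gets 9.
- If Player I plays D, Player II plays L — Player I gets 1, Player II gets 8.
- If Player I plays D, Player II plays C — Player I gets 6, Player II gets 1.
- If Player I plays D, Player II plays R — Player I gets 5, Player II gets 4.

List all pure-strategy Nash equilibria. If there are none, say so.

This game has no pure Nash equilibrium.

(U, L): Player II can switch to R (4 → 9). Not NE.
(U, C): Player II can switch to L (3 → 4). Not NE.
(U, R): Player I can switch to D (2 → 5). Not NE.
(D, L): Player I can switch to U (1 → 8). Not NE.
(D, C): Player I can switch to U (6 → 7). Not NE.
(D, R): Player II can switch to L (4 → 8). Not NE.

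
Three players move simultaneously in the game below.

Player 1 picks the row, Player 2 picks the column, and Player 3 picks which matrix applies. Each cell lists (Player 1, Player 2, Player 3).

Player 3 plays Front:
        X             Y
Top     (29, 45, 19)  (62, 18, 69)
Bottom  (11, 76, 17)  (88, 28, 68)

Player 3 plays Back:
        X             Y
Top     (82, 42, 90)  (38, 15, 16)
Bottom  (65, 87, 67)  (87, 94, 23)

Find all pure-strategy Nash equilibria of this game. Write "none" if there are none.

Mark each player's best response to every combination of opponents' strategies; a profile where every player is best-responding is a pure Nash equilibrium.
Player 1 against (X, Front): payoffs 29, 11 → best response Top.
Player 1 against (X, Back): payoffs 82, 65 → best response Top.
Player 1 against (Y, Front): payoffs 62, 88 → best response Bottom.
Player 1 against (Y, Back): payoffs 38, 87 → best response Bottom.
Player 2 against (Top, Front): payoffs 45, 18 → best response X.
Player 2 against (Top, Back): payoffs 42, 15 → best response X.
Player 2 against (Bottom, Front): payoffs 76, 28 → best response X.
Player 2 against (Bottom, Back): payoffs 87, 94 → best response Y.
Player 3 against (Top, X): payoffs 19, 90 → best response Back.
Player 3 against (Top, Y): payoffs 69, 16 → best response Front.
Player 3 against (Bottom, X): payoffs 17, 67 → best response Back.
Player 3 against (Bottom, Y): payoffs 68, 23 → best response Front.
Mutual best responses: (Top, X, Back).

The unique pure-strategy Nash equilibrium is (Top, X, Back).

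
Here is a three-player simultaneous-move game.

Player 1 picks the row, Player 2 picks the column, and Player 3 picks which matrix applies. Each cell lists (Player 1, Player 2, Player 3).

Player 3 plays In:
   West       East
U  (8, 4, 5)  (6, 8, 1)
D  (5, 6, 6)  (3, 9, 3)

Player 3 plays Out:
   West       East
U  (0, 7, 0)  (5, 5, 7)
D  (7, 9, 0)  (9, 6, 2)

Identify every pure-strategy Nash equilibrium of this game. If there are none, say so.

No pure-strategy Nash equilibrium.

For each player, find the best response to each opponent profile; mutual best responses are the pure NE.
Player 1 against (West, In): payoffs 8, 5 → best response U.
Player 1 against (West, Out): payoffs 0, 7 → best response D.
Player 1 against (East, In): payoffs 6, 3 → best response U.
Player 1 against (East, Out): payoffs 5, 9 → best response D.
Player 2 against (U, In): payoffs 4, 8 → best response East.
Player 2 against (U, Out): payoffs 7, 5 → best response West.
Player 2 against (D, In): payoffs 6, 9 → best response East.
Player 2 against (D, Out): payoffs 9, 6 → best response West.
Player 3 against (U, West): payoffs 5, 0 → best response In.
Player 3 against (U, East): payoffs 1, 7 → best response Out.
Player 3 against (D, West): payoffs 6, 0 → best response In.
Player 3 against (D, East): payoffs 3, 2 → best response In.
No profile is a mutual best response for all players.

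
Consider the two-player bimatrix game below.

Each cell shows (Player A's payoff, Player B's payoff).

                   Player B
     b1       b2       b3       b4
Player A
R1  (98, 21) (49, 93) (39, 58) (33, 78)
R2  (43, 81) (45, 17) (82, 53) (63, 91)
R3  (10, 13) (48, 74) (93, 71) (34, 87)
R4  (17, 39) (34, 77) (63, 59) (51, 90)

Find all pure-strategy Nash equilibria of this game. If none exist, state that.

(R1, b1): Player B can switch to b2 (21 → 93). Not NE.
(R1, b2): Player A gets 49, best alternative 48; Player B gets 93, best alternative 78. No profitable deviation — NE.
(R1, b3): Player A can switch to R2 (39 → 82). Not NE.
(R1, b4): Player A can switch to R2 (33 → 63). Not NE.
(R2, b1): Player A can switch to R1 (43 → 98). Not NE.
(R2, b2): Player A can switch to R1 (45 → 49). Not NE.
(R2, b3): Player A can switch to R3 (82 → 93). Not NE.
(R2, b4): Player A gets 63, best alternative 51; Player B gets 91, best alternative 81. No profitable deviation — NE.
(R3, b1): Player A can switch to R1 (10 → 98). Not NE.
(R3, b2): Player A can switch to R1 (48 → 49). Not NE.
(R3, b3): Player B can switch to b2 (71 → 74). Not NE.
(R3, b4): Player A can switch to R2 (34 → 63). Not NE.
(R4, b1): Player A can switch to R1 (17 → 98). Not NE.
(R4, b2): Player A can switch to R1 (34 → 49). Not NE.
(The remaining 2 profiles each have a profitable deviation by the same check.)

(R1, b2); (R2, b4)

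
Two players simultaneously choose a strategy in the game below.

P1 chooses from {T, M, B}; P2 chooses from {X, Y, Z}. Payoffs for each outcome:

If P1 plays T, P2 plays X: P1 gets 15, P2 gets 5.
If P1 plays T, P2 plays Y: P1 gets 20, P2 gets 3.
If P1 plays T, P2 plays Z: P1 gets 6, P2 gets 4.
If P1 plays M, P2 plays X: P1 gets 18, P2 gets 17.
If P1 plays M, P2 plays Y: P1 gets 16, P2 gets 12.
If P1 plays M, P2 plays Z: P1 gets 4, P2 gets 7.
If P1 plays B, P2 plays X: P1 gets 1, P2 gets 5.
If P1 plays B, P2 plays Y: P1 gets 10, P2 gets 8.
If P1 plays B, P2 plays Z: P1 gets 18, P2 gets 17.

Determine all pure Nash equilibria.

(T, X): P1 can switch to M (15 → 18). Not NE.
(T, Y): P2 can switch to X (3 → 5). Not NE.
(T, Z): P1 can switch to B (6 → 18). Not NE.
(M, X): P1 gets 18, best alternative 15; P2 gets 17, best alternative 12. No profitable deviation — NE.
(M, Y): P1 can switch to T (16 → 20). Not NE.
(M, Z): P1 can switch to T (4 → 6). Not NE.
(B, X): P1 can switch to T (1 → 15). Not NE.
(B, Y): P1 can switch to T (10 → 20). Not NE.
(B, Z): P1 gets 18, best alternative 6; P2 gets 17, best alternative 8. No profitable deviation — NE.

(M, X) and (B, Z)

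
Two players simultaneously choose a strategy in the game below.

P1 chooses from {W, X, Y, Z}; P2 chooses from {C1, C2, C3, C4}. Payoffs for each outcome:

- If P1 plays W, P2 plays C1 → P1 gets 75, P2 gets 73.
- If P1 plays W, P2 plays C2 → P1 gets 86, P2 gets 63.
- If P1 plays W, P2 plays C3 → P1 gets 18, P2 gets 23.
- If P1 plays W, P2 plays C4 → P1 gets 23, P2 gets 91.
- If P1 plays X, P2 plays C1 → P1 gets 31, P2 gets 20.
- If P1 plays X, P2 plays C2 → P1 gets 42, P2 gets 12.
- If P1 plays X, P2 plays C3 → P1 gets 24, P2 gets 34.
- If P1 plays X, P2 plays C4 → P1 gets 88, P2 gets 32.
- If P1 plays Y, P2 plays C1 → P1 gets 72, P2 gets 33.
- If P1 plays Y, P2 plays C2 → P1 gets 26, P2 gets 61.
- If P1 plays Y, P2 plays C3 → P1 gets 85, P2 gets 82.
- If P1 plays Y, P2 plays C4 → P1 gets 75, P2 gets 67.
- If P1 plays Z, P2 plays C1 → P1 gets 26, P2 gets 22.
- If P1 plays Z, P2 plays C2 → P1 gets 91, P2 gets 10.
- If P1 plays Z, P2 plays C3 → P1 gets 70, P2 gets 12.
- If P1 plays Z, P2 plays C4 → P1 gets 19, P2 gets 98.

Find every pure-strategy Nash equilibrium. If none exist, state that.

For each player, find the best response to each opponent profile; mutual best responses are the pure NE.
P1 against C1: payoffs 75, 31, 72, 26 → best response W.
P1 against C2: payoffs 86, 42, 26, 91 → best response Z.
P1 against C3: payoffs 18, 24, 85, 70 → best response Y.
P1 against C4: payoffs 23, 88, 75, 19 → best response X.
P2 against W: payoffs 73, 63, 23, 91 → best response C4.
P2 against X: payoffs 20, 12, 34, 32 → best response C3.
P2 against Y: payoffs 33, 61, 82, 67 → best response C3.
P2 against Z: payoffs 22, 10, 12, 98 → best response C4.
Mutual best responses: (Y, C3).

(Y, C3)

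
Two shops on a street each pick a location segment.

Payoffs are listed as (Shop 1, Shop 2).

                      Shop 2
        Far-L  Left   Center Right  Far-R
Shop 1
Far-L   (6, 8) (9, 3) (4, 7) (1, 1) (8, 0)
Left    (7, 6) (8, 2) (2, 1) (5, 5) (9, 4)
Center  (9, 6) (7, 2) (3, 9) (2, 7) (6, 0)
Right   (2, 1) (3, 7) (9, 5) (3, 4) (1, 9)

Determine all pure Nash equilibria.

(Far-L, Far-L): Shop 1 can switch to Left (6 → 7). Not NE.
(Far-L, Left): Shop 2 can switch to Far-L (3 → 8). Not NE.
(Far-L, Center): Shop 1 can switch to Right (4 → 9). Not NE.
(Far-L, Right): Shop 1 can switch to Left (1 → 5). Not NE.
(Far-L, Far-R): Shop 1 can switch to Left (8 → 9). Not NE.
(Left, Far-L): Shop 1 can switch to Center (7 → 9). Not NE.
(Left, Left): Shop 1 can switch to Far-L (8 → 9). Not NE.
(Left, Center): Shop 1 can switch to Far-L (2 → 4). Not NE.
(Left, Right): Shop 2 can switch to Far-L (5 → 6). Not NE.
(Left, Far-R): Shop 2 can switch to Far-L (4 → 6). Not NE.
(The remaining 10 profiles each have a profitable deviation by the same check.)

This game has no pure Nash equilibrium.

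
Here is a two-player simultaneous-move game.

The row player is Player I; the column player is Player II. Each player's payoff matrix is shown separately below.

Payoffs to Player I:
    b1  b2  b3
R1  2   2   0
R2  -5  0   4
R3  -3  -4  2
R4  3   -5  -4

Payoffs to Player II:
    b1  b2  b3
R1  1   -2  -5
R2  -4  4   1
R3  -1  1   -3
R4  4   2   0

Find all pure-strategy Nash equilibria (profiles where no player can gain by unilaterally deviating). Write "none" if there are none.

Pure NE: (R4, b1)

Player I against b1: payoffs 2, -5, -3, 3 → best response R4.
Player I against b2: payoffs 2, 0, -4, -5 → best response R1.
Player I against b3: payoffs 0, 4, 2, -4 → best response R2.
Player II against R1: payoffs 1, -2, -5 → best response b1.
Player II against R2: payoffs -4, 4, 1 → best response b2.
Player II against R3: payoffs -1, 1, -3 → best response b2.
Player II against R4: payoffs 4, 2, 0 → best response b1.
Mutual best responses: (R4, b1).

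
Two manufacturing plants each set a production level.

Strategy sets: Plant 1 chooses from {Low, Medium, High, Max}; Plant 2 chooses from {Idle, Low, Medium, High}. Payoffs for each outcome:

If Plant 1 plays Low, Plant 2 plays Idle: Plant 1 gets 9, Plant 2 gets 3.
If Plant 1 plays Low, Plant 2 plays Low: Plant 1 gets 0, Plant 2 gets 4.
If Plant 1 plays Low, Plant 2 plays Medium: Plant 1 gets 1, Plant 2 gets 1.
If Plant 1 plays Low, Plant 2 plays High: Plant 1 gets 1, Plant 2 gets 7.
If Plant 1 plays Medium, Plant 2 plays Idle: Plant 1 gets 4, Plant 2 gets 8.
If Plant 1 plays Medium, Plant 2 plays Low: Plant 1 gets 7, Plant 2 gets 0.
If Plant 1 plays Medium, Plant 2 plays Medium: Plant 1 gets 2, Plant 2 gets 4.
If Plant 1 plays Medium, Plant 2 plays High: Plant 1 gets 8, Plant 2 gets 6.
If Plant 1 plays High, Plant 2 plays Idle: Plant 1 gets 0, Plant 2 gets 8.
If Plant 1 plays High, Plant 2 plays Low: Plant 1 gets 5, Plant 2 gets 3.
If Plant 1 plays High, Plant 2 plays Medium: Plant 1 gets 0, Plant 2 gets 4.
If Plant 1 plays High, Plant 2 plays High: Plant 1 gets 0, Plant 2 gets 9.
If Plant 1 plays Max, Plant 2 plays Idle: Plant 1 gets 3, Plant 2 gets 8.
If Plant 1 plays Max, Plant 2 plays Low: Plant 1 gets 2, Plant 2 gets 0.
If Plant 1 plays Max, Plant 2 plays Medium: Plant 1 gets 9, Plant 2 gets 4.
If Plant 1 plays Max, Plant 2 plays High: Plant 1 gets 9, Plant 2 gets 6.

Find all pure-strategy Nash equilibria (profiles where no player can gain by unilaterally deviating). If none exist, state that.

This game has no pure Nash equilibrium.

Plant 1 against Idle: payoffs 9, 4, 0, 3 → best response Low.
Plant 1 against Low: payoffs 0, 7, 5, 2 → best response Medium.
Plant 1 against Medium: payoffs 1, 2, 0, 9 → best response Max.
Plant 1 against High: payoffs 1, 8, 0, 9 → best response Max.
Plant 2 against Low: payoffs 3, 4, 1, 7 → best response High.
Plant 2 against Medium: payoffs 8, 0, 4, 6 → best response Idle.
Plant 2 against High: payoffs 8, 3, 4, 9 → best response High.
Plant 2 against Max: payoffs 8, 0, 4, 6 → best response Idle.
No profile is a mutual best response for all players.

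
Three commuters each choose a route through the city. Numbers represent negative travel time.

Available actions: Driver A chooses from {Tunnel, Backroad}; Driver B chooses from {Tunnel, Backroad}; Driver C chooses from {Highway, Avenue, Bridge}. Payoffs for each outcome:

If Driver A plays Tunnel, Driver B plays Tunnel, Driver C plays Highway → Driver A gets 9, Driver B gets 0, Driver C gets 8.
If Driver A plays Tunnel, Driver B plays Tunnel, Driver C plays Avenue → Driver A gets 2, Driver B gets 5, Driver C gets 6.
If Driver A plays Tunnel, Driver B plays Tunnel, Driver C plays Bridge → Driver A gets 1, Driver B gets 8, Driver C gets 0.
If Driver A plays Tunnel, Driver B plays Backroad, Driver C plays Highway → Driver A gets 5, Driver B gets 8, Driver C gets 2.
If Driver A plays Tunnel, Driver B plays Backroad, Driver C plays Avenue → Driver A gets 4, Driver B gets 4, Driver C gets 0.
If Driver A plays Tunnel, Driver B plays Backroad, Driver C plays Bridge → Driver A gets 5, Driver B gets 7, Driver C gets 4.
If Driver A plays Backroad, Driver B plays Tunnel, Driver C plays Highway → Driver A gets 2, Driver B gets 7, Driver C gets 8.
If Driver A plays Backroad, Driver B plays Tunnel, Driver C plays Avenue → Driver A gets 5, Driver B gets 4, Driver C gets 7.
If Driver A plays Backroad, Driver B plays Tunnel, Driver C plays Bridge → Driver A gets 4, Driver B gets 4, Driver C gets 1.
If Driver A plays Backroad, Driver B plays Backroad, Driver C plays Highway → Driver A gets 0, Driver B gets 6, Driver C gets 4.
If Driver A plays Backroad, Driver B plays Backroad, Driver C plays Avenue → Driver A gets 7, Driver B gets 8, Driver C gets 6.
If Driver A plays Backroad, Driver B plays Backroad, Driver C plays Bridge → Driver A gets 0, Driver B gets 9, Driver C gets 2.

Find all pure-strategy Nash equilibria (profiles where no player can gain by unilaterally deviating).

The unique pure-strategy Nash equilibrium is (Backroad, Backroad, Avenue).

Driver A against (Tunnel, Highway): payoffs 9, 2 → best response Tunnel.
Driver A against (Tunnel, Avenue): payoffs 2, 5 → best response Backroad.
Driver A against (Tunnel, Bridge): payoffs 1, 4 → best response Backroad.
Driver A against (Backroad, Highway): payoffs 5, 0 → best response Tunnel.
Driver A against (Backroad, Avenue): payoffs 4, 7 → best response Backroad.
Driver A against (Backroad, Bridge): payoffs 5, 0 → best response Tunnel.
Driver B against (Tunnel, Highway): payoffs 0, 8 → best response Backroad.
Driver B against (Tunnel, Avenue): payoffs 5, 4 → best response Tunnel.
Driver B against (Tunnel, Bridge): payoffs 8, 7 → best response Tunnel.
Driver B against (Backroad, Highway): payoffs 7, 6 → best response Tunnel.
Driver B against (Backroad, Avenue): payoffs 4, 8 → best response Backroad.
Driver B against (Backroad, Bridge): payoffs 4, 9 → best response Backroad.
Driver C against (Tunnel, Tunnel): payoffs 8, 6, 0 → best response Highway.
Driver C against (Tunnel, Backroad): payoffs 2, 0, 4 → best response Bridge.
Driver C against (Backroad, Tunnel): payoffs 8, 7, 1 → best response Highway.
Driver C against (Backroad, Backroad): payoffs 4, 6, 2 → best response Avenue.
Mutual best responses: (Backroad, Backroad, Avenue).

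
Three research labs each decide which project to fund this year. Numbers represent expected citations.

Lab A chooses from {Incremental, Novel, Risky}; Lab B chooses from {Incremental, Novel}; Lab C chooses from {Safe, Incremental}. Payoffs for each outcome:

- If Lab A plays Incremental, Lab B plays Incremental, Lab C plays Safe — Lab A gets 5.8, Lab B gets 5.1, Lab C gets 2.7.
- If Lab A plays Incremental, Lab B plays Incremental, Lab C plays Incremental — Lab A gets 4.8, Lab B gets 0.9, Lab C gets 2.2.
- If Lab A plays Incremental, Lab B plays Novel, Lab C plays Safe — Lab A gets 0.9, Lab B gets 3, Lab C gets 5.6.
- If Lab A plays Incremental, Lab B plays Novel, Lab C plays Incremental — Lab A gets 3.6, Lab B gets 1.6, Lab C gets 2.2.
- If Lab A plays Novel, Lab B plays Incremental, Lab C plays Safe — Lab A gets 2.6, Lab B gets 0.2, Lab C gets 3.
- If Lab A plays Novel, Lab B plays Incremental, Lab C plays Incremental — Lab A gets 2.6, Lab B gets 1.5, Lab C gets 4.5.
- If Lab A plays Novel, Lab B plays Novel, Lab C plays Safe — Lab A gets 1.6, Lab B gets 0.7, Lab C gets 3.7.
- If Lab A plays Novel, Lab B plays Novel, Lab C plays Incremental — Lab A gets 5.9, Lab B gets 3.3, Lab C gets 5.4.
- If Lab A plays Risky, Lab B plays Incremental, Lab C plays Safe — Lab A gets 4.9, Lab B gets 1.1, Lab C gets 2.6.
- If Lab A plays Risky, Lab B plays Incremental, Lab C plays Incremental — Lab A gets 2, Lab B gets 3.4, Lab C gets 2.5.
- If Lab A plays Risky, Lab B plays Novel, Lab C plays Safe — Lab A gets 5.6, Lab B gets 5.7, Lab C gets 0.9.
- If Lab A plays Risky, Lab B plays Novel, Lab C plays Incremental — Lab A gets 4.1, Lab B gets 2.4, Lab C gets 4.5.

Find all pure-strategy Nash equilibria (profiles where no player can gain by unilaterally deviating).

The pure Nash equilibria are (Incremental, Incremental, Safe) and (Novel, Novel, Incremental).

Lab A against (Incremental, Safe): payoffs 5.8, 2.6, 4.9 → best response Incremental.
Lab A against (Incremental, Incremental): payoffs 4.8, 2.6, 2 → best response Incremental.
Lab A against (Novel, Safe): payoffs 0.9, 1.6, 5.6 → best response Risky.
Lab A against (Novel, Incremental): payoffs 3.6, 5.9, 4.1 → best response Novel.
Lab B against (Incremental, Safe): payoffs 5.1, 3 → best response Incremental.
Lab B against (Incremental, Incremental): payoffs 0.9, 1.6 → best response Novel.
Lab B against (Novel, Safe): payoffs 0.2, 0.7 → best response Novel.
Lab B against (Novel, Incremental): payoffs 1.5, 3.3 → best response Novel.
Lab B against (Risky, Safe): payoffs 1.1, 5.7 → best response Novel.
Lab B against (Risky, Incremental): payoffs 3.4, 2.4 → best response Incremental.
Lab C against (Incremental, Incremental): payoffs 2.7, 2.2 → best response Safe.
Lab C against (Incremental, Novel): payoffs 5.6, 2.2 → best response Safe.
Lab C against (Novel, Incremental): payoffs 3, 4.5 → best response Incremental.
Lab C against (Novel, Novel): payoffs 3.7, 5.4 → best response Incremental.
Lab C against (Risky, Incremental): payoffs 2.6, 2.5 → best response Safe.
Lab C against (Risky, Novel): payoffs 0.9, 4.5 → best response Incremental.
Mutual best responses: (Incremental, Incremental, Safe); (Novel, Novel, Incremental).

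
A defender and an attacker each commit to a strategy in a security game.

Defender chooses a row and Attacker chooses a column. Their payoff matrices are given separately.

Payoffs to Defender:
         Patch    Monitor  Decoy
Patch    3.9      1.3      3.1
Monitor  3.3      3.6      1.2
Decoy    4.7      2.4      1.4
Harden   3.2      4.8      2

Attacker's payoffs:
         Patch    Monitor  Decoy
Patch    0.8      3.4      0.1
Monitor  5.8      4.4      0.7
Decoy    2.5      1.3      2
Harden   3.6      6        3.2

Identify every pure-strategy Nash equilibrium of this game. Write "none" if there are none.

Defender against Patch: payoffs 3.9, 3.3, 4.7, 3.2 → best response Decoy.
Defender against Monitor: payoffs 1.3, 3.6, 2.4, 4.8 → best response Harden.
Defender against Decoy: payoffs 3.1, 1.2, 1.4, 2 → best response Patch.
Attacker against Patch: payoffs 0.8, 3.4, 0.1 → best response Monitor.
Attacker against Monitor: payoffs 5.8, 4.4, 0.7 → best response Patch.
Attacker against Decoy: payoffs 2.5, 1.3, 2 → best response Patch.
Attacker against Harden: payoffs 3.6, 6, 3.2 → best response Monitor.
Mutual best responses: (Decoy, Patch); (Harden, Monitor).

Pure-strategy Nash equilibria: (Decoy, Patch); (Harden, Monitor)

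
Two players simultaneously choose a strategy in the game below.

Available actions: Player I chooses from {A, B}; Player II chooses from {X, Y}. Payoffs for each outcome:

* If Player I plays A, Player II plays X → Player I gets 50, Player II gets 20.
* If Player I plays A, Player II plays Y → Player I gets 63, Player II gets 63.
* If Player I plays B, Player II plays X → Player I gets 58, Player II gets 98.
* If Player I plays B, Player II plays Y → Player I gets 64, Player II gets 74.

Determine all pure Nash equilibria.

(B, X)

Player I against X: payoffs 50, 58 → best response B.
Player I against Y: payoffs 63, 64 → best response B.
Player II against A: payoffs 20, 63 → best response Y.
Player II against B: payoffs 98, 74 → best response X.
Mutual best responses: (B, X).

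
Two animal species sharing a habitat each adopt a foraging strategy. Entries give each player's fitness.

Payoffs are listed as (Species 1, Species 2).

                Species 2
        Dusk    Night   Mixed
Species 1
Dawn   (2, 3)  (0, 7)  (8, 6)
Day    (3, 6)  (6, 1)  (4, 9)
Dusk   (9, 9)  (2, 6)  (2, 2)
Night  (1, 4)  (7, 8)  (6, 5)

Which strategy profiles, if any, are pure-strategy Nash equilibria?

The pure Nash equilibria are (Dusk, Dusk) and (Night, Night).

(Dawn, Dusk): Species 1 can switch to Day (2 → 3). Not NE.
(Dawn, Night): Species 1 can switch to Day (0 → 6). Not NE.
(Dawn, Mixed): Species 2 can switch to Night (6 → 7). Not NE.
(Day, Dusk): Species 1 can switch to Dusk (3 → 9). Not NE.
(Day, Night): Species 1 can switch to Night (6 → 7). Not NE.
(Day, Mixed): Species 1 can switch to Dawn (4 → 8). Not NE.
(Dusk, Dusk): Species 1 gets 9, best alternative 3; Species 2 gets 9, best alternative 6. No profitable deviation — NE.
(Dusk, Night): Species 1 can switch to Day (2 → 6). Not NE.
(Dusk, Mixed): Species 1 can switch to Dawn (2 → 8). Not NE.
(Night, Dusk): Species 1 can switch to Dawn (1 → 2). Not NE.
(Night, Night): Species 1 gets 7, best alternative 6; Species 2 gets 8, best alternative 5. No profitable deviation — NE.
(Night, Mixed): Species 1 can switch to Dawn (6 → 8). Not NE.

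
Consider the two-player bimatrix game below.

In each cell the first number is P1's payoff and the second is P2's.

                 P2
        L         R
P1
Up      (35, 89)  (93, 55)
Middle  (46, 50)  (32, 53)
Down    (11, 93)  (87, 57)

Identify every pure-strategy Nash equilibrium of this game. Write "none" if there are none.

This game has no pure Nash equilibrium.

For each strategy profile, look for a profitable unilateral deviation.
(Up, L): P1 can switch to Middle (35 → 46). Not NE.
(Up, R): P2 can switch to L (55 → 89). Not NE.
(Middle, L): P2 can switch to R (50 → 53). Not NE.
(Middle, R): P1 can switch to Up (32 → 93). Not NE.
(Down, L): P1 can switch to Up (11 → 35). Not NE.
(Down, R): P1 can switch to Up (87 → 93). Not NE.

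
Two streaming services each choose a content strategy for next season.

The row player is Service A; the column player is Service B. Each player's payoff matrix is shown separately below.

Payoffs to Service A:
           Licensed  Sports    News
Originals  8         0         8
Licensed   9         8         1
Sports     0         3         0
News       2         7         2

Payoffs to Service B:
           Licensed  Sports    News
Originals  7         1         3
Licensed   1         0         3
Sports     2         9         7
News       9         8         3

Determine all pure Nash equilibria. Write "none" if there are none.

This game has no pure Nash equilibrium.

(Originals, Licensed): Service A can switch to Licensed (8 → 9). Not NE.
(Originals, Sports): Service A can switch to Licensed (0 → 8). Not NE.
(Originals, News): Service B can switch to Licensed (3 → 7). Not NE.
(Licensed, Licensed): Service B can switch to News (1 → 3). Not NE.
(Licensed, Sports): Service B can switch to Licensed (0 → 1). Not NE.
(Licensed, News): Service A can switch to Originals (1 → 8). Not NE.
(The remaining 6 profiles each have a profitable deviation by the same check.)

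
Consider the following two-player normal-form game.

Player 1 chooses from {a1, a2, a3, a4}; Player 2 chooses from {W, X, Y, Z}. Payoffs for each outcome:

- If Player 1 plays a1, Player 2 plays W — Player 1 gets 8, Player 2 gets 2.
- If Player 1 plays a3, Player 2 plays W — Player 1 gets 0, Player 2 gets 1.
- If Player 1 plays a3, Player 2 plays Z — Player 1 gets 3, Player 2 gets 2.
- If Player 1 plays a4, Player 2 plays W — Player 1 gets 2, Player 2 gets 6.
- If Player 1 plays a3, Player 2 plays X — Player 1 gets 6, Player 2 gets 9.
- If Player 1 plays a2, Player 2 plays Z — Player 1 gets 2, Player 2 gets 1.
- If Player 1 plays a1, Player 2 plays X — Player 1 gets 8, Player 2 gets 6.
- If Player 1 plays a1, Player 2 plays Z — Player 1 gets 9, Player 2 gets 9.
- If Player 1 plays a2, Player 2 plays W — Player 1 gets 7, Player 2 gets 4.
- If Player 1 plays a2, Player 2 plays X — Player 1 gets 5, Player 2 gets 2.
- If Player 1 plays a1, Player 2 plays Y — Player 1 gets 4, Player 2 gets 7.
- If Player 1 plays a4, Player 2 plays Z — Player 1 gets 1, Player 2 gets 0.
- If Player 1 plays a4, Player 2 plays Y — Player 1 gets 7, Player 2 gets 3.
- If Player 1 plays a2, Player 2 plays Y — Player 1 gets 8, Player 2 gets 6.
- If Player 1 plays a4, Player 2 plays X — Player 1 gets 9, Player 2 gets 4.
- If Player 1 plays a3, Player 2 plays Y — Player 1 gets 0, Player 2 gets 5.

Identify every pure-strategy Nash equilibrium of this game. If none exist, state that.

Pure-strategy Nash equilibria: (a1, Z), (a2, Y)

Player 1 against W: payoffs 8, 7, 0, 2 → best response a1.
Player 1 against X: payoffs 8, 5, 6, 9 → best response a4.
Player 1 against Y: payoffs 4, 8, 0, 7 → best response a2.
Player 1 against Z: payoffs 9, 2, 3, 1 → best response a1.
Player 2 against a1: payoffs 2, 6, 7, 9 → best response Z.
Player 2 against a2: payoffs 4, 2, 6, 1 → best response Y.
Player 2 against a3: payoffs 1, 9, 5, 2 → best response X.
Player 2 against a4: payoffs 6, 4, 3, 0 → best response W.
Mutual best responses: (a1, Z); (a2, Y).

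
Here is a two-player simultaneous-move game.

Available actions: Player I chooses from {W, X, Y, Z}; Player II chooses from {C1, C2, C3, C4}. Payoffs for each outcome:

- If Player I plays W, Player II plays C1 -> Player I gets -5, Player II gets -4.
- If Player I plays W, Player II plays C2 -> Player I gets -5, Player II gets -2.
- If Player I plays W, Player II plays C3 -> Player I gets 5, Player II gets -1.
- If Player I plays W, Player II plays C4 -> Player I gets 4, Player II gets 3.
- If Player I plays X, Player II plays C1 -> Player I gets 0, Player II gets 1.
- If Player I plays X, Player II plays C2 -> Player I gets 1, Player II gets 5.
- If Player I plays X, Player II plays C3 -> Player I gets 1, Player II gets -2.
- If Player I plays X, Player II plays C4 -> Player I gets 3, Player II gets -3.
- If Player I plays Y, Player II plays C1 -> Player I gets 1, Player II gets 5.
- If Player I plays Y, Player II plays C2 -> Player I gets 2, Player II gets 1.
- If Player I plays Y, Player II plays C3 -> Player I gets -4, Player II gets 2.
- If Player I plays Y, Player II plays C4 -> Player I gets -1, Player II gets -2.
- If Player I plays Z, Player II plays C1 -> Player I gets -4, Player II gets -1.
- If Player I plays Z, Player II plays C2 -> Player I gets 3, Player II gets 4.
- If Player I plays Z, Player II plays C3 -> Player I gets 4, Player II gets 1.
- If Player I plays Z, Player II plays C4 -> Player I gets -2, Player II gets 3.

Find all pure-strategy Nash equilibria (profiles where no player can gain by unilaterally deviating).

Pure-strategy Nash equilibria: (W, C4); (Y, C1); (Z, C2)

Player I against C1: payoffs -5, 0, 1, -4 → best response Y.
Player I against C2: payoffs -5, 1, 2, 3 → best response Z.
Player I against C3: payoffs 5, 1, -4, 4 → best response W.
Player I against C4: payoffs 4, 3, -1, -2 → best response W.
Player II against W: payoffs -4, -2, -1, 3 → best response C4.
Player II against X: payoffs 1, 5, -2, -3 → best response C2.
Player II against Y: payoffs 5, 1, 2, -2 → best response C1.
Player II against Z: payoffs -1, 4, 1, 3 → best response C2.
Mutual best responses: (W, C4); (Y, C1); (Z, C2).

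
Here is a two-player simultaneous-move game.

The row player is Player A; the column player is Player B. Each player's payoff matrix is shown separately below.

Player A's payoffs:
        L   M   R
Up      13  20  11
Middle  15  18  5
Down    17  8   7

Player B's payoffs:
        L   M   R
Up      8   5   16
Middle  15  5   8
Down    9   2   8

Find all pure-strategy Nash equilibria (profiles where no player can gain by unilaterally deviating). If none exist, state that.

(Up, L): Player A can switch to Middle (13 → 15). Not NE.
(Up, M): Player B can switch to L (5 → 8). Not NE.
(Up, R): Player A gets 11, best alternative 7; Player B gets 16, best alternative 8. No profitable deviation — NE.
(Middle, L): Player A can switch to Down (15 → 17). Not NE.
(Middle, M): Player A can switch to Up (18 → 20). Not NE.
(Middle, R): Player A can switch to Up (5 → 11). Not NE.
(Down, L): Player A gets 17, best alternative 15; Player B gets 9, best alternative 8. No profitable deviation — NE.
(Down, M): Player A can switch to Up (8 → 20). Not NE.
(The remaining 1 profile has a profitable deviation by the same check.)

The pure Nash equilibria are (Up, R); (Down, L).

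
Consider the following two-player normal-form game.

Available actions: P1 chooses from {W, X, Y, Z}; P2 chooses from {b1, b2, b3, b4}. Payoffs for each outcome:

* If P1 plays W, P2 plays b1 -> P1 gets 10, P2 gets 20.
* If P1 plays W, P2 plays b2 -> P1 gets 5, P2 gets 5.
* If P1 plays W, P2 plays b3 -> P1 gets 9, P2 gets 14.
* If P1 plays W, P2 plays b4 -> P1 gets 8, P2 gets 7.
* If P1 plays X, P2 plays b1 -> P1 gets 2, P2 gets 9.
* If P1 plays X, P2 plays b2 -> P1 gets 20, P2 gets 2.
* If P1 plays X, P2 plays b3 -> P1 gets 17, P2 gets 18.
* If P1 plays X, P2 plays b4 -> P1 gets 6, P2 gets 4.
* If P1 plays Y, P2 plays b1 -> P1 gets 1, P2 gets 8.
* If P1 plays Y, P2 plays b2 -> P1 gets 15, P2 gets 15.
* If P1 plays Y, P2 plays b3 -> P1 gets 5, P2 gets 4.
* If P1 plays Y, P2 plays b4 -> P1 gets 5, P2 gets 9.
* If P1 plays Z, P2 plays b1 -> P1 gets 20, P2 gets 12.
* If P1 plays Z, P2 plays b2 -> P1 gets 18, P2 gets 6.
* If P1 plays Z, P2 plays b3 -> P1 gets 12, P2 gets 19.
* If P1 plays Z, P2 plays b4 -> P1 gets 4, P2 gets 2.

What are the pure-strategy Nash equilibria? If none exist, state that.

(W, b1): P1 can switch to Z (10 → 20). Not NE.
(W, b2): P1 can switch to X (5 → 20). Not NE.
(W, b3): P1 can switch to X (9 → 17). Not NE.
(W, b4): P2 can switch to b1 (7 → 20). Not NE.
(X, b1): P1 can switch to W (2 → 10). Not NE.
(X, b2): P2 can switch to b1 (2 → 9). Not NE.
(X, b3): P1 gets 17, best alternative 12; P2 gets 18, best alternative 9. No profitable deviation — NE.
(X, b4): P1 can switch to W (6 → 8). Not NE.
(Y, b1): P1 can switch to W (1 → 10). Not NE.
(The remaining 7 profiles each have a profitable deviation by the same check.)

(X, b3)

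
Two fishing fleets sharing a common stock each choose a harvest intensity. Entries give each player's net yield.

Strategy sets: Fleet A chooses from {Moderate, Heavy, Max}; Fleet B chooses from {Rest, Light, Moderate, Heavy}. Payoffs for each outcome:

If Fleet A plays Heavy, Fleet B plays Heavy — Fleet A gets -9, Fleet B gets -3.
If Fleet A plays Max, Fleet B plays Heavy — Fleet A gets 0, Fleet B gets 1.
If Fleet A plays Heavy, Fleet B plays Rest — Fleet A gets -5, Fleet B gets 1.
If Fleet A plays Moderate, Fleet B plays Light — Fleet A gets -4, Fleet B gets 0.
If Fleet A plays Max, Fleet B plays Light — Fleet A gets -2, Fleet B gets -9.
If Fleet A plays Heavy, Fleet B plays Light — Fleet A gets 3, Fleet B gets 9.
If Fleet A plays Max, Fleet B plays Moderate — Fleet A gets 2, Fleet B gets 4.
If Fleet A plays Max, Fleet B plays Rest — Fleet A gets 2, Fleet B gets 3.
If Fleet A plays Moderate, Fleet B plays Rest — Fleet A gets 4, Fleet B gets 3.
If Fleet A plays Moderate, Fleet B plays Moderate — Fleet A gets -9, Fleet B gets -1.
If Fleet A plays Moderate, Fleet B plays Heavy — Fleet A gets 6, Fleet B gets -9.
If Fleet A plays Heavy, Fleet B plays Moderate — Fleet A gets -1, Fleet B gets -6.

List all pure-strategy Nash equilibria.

The pure Nash equilibria are (Moderate, Rest); (Heavy, Light); (Max, Moderate).

Fleet A against Rest: payoffs 4, -5, 2 → best response Moderate.
Fleet A against Light: payoffs -4, 3, -2 → best response Heavy.
Fleet A against Moderate: payoffs -9, -1, 2 → best response Max.
Fleet A against Heavy: payoffs 6, -9, 0 → best response Moderate.
Fleet B against Moderate: payoffs 3, 0, -1, -9 → best response Rest.
Fleet B against Heavy: payoffs 1, 9, -6, -3 → best response Light.
Fleet B against Max: payoffs 3, -9, 4, 1 → best response Moderate.
Mutual best responses: (Moderate, Rest); (Heavy, Light); (Max, Moderate).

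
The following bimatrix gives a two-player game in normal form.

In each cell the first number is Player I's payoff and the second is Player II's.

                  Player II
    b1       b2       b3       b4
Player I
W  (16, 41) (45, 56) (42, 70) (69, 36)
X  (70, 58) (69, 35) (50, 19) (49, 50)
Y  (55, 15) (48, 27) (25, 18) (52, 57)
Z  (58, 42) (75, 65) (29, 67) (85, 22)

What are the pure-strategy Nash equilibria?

For each strategy profile, look for a profitable unilateral deviation.
(W, b1): Player I can switch to X (16 → 70). Not NE.
(W, b2): Player I can switch to X (45 → 69). Not NE.
(W, b3): Player I can switch to X (42 → 50). Not NE.
(W, b4): Player I can switch to Z (69 → 85). Not NE.
(X, b1): Player I gets 70, best alternative 58; Player II gets 58, best alternative 50. No profitable deviation — NE.
(X, b2): Player I can switch to Z (69 → 75). Not NE.
(X, b3): Player II can switch to b1 (19 → 58). Not NE.
(X, b4): Player I can switch to W (49 → 69). Not NE.
(Y, b1): Player I can switch to X (55 → 70). Not NE.
(Y, b2): Player I can switch to X (48 → 69). Not NE.
(Y, b3): Player I can switch to W (25 → 42). Not NE.
(The remaining 5 profiles each have a profitable deviation by the same check.)

The unique pure-strategy Nash equilibrium is (X, b1).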